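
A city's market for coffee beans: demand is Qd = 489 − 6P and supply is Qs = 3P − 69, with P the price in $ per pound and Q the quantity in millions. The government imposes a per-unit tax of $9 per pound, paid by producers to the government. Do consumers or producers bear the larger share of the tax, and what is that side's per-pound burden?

Producers bear the larger share: $6 per pound.

Before the tax: set 489 − 6P = 3P − 69 → P* = $62, Q* = 117.
With the tax collected from producers, supply shifts: Qs = 3(P − 9) − 69.
Solving gives Q = 99 with consumers paying $65 and producers receiving $56 (the $9 wedge).
Per-pound burden: consumers $3, producers $6.
Producers take the larger share because supply is less price-elastic here (demand slope 6 vs supply slope 3).
The less price-elastic side of the market bears the larger share of a per-unit tax.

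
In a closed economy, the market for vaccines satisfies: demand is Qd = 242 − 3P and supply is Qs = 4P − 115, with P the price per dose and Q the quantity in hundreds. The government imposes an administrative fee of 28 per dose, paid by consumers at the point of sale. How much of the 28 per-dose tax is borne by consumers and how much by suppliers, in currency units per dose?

Without the tax, 242 − 3P = 4P − 115 gives 7P = 357, so P* = 51 and Q* = 89.
With the tax collected from consumers, demand (in seller-price terms) shifts: Qd = 242 − 3(P + 28).
Solving gives Q = 41 with consumers paying 67 and suppliers receiving 39 (the 28 wedge).
Burden on consumers: 16; on suppliers: 12. (They sum to 28.)

Consumers bear 16 per dose; suppliers bear 12 per dose.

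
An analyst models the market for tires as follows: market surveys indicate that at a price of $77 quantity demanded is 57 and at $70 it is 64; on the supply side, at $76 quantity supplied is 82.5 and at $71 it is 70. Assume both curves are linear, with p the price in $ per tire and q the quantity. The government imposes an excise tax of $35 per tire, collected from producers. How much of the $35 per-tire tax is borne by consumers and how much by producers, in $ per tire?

Demand slope: (64 − 57)/(70 − 77) = -1, so qd = 134 − p.
Supply slope: (70 − 82.5)/(71 − 76) = 2.5, so qs = 2.5p − 107.5.
Without the tax, 134 − p = 2.5p − 107.5 gives 3.5p = 241.5, so p* = $69 and q* = 65.
With the tax collected from producers, supply shifts: qs = 2.5(p − 35) − 107.5.
New equilibrium: consumers pay $94, producers receive $59, q = 40. (Wedge: pb − ps = 35.)
Burden on consumers: $25; on producers: $10. (They sum to $35.)

Consumers bear $25 per tire; producers bear $10 per tire.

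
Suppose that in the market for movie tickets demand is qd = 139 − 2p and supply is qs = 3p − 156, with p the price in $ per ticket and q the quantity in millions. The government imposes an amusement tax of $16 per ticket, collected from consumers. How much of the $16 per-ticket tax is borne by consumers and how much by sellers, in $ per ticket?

Consumers bear $9.6 per ticket; sellers bear $6.4 per ticket.

Before the tax: set 139 − 2p = 3p − 156 → p* = $59, q* = 21.
With the tax collected from consumers, demand (in seller-price terms) shifts: qd = 139 − 2(p + 16).
Solving gives q = 1.8 with consumers paying $68.6 and sellers receiving $52.6 (the $16 wedge).
Burden on consumers: $9.6; on sellers: $6.4. (They sum to $16.)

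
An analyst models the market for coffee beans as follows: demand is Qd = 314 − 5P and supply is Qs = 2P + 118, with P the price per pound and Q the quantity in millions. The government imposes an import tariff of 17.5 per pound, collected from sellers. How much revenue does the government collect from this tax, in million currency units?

Tax revenue = 2607.5 million.

Before the tax: set 314 − 5P = 2P + 118 → P* = 28, Q* = 174.
With the tax collected from sellers, supply shifts: Qs = 2(P − 17.5) + 118.
New equilibrium: buyers pay 33, sellers receive 15.5, Q = 149. (Wedge: Pb − Ps = 17.5.)
Revenue = t · Q = 17.5 · 149 = 2607.5.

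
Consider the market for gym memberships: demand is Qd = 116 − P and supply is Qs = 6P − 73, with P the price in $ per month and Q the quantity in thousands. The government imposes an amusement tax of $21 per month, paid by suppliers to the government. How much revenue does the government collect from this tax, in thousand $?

Tax revenue = $1491 thousand.

Without the tax, 116 − P = 6P − 73 gives 7P = 189, so P* = $27 and Q* = 89.
With the tax collected from suppliers, supply shifts: Qs = 6(P − 21) − 73.
New equilibrium: buyers pay $45, suppliers receive $24, Q = 71. (Wedge: Pb − Ps = 21.)
Revenue = t · Q = 21 · 71 = $1491.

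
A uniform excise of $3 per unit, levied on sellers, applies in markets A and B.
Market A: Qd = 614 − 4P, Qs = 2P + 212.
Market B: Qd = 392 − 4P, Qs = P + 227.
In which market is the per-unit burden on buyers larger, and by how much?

Market A: pre-tax P* = $67, Q* = 346; post-tax Q = 342; per-unit burden on buyers = $1.
Market B: pre-tax P* = $33, Q* = 260; post-tax Q = 257.6; per-unit burden on buyers = $0.6.
Difference: $1 vs $0.6 → market A is larger by $0.4.

Market A, by $0.4.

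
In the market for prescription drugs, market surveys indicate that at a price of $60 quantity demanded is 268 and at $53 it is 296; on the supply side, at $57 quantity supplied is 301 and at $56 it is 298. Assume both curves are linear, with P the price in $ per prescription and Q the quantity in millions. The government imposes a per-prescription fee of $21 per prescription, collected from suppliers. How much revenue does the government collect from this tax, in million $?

Demand slope: (296 − 268)/(53 − 60) = -4, so Qd = 508 − 4P.
Supply slope: (298 − 301)/(56 − 57) = 3, so Qs = 3P + 130.
Without the tax, 508 − 4P = 3P + 130 gives 7P = 378, so P* = $54 and Q* = 292.
With the tax collected from suppliers, supply shifts: Qs = 3(P − 21) + 130.
New equilibrium: buyers pay $63, suppliers receive $42, Q = 256. (Wedge: Pb − Ps = 21.)
Revenue = t · Q = 21 · 256 = $5376.

Tax revenue = $5376 million.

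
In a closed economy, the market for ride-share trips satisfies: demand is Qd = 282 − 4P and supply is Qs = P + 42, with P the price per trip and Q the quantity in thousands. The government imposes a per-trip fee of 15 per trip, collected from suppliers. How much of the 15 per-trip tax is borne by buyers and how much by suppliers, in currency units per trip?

Buyers bear 3 per trip; suppliers bear 12 per trip.

Without the tax, 282 − 4P = P + 42 gives 5P = 240, so P* = 48 and Q* = 90.
With the tax collected from suppliers, supply shifts: Qs = (P − 15) + 42.
Solving gives Q = 78 with buyers paying 51 and suppliers receiving 36 (the 15 wedge).
Burden on buyers: 3; on suppliers: 12. (They sum to 15.)
The less price-elastic side of the market bears the larger share of a per-unit tax.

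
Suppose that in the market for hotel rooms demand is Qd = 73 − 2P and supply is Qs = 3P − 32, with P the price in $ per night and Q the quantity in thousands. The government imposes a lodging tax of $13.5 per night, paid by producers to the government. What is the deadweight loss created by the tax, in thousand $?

Before the tax: set 73 − 2P = 3P − 32 → P* = $21, Q* = 31.
With the tax collected from producers, supply shifts: Qs = 3(P − 13.5) − 32.
New equilibrium: consumers pay $29.1, producers receive $15.6, Q = 14.8. (Wedge: Pb − Ps = 13.5.)
Quantity falls by |ΔQ| = |31 − 14.8| = 16.2.
DWL = ½ · t · |ΔQ| = ½ · 13.5 · 16.2 = $109.35.

Deadweight loss = $109.35 thousand.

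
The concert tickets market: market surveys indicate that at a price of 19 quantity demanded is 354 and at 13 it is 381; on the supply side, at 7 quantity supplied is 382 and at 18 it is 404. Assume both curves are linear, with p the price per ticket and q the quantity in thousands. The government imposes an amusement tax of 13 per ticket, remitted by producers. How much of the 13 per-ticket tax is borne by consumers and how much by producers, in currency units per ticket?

Consumers bear 4 per ticket; producers bear 9 per ticket.

Demand slope: (381 − 354)/(13 − 19) = -4.5, so qd = 439.5 − 4.5p.
Supply slope: (404 − 382)/(18 − 7) = 2, so qs = 2p + 368.
Without the tax, 439.5 − 4.5p = 2p + 368 gives 6.5p = 71.5, so p* = 11 and q* = 390.
With the tax collected from producers, supply shifts: qs = 2(p − 13) + 368.
New equilibrium: consumers pay 15, producers receive 2, q = 372. (Wedge: pb − ps = 13.)
Burden on consumers: 4; on producers: 9. (They sum to 13.)
The less price-elastic side of the market bears the larger share of a per-unit tax.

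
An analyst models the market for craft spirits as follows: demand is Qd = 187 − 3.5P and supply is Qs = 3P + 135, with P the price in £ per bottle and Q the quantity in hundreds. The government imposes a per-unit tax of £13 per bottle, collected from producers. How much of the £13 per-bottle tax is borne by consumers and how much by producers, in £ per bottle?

Consumers bear £6 per bottle; producers bear £7 per bottle.

Before the tax: set 187 − 3.5P = 3P + 135 → P* = £8, Q* = 159.
With the tax collected from producers, supply shifts: Qs = 3(P − 13) + 135.
New equilibrium: consumers pay £14, producers receive £1, Q = 138. (Wedge: Pb − Ps = 13.)
Burden on consumers: £6; on producers: £7. (They sum to £13.)
The less price-elastic side of the market bears the larger share of a per-unit tax.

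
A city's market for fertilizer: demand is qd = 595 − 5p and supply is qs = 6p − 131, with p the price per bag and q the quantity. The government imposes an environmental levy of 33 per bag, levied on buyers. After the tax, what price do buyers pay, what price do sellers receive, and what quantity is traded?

Buyers pay 84; sellers receive 51; quantity = 175.

Before the tax: set 595 − 5p = 6p − 131 → p* = 66, q* = 265.
With the tax collected from buyers, demand (in seller-price terms) shifts: qd = 595 − 5(p + 33).
Solving gives q = 175 with buyers paying 84 and sellers receiving 51 (the 33 wedge).
The less price-elastic side of the market bears the larger share of a per-unit tax.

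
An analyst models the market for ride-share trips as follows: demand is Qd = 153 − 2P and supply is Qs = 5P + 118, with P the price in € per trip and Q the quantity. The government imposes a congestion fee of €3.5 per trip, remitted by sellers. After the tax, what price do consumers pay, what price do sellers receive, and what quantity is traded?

Consumers pay €7.5; sellers receive €4; quantity = 138.

Without the tax, 153 − 2P = 5P + 118 gives 7P = 35, so P* = €5 and Q* = 143.
With the tax collected from sellers, supply shifts: Qs = 5(P − 3.5) + 118.
New equilibrium: consumers pay €7.5, sellers receive €4, Q = 138. (Wedge: Pb − Ps = 3.5.)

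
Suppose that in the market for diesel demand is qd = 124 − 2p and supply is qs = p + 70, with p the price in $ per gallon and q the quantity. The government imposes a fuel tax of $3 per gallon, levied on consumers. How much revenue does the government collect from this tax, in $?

Without the tax, 124 − 2p = p + 70 gives 3p = 54, so p* = $18 and q* = 88.
With the tax collected from consumers, demand (in seller-price terms) shifts: qd = 124 − 2(p + 3).
New equilibrium: consumers pay $19, suppliers receive $16, q = 86. (Wedge: pb − ps = 3.)
Revenue = t · Q = 3 · 86 = $258.

Tax revenue = $258.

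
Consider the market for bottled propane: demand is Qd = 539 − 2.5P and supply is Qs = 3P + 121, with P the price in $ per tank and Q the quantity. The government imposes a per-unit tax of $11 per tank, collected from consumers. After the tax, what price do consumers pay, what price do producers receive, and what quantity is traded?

Consumers pay $82; producers receive $71; quantity = 334.

Without the tax, 539 − 2.5P = 3P + 121 gives 5.5P = 418, so P* = $76 and Q* = 349.
With the tax collected from consumers, demand (in seller-price terms) shifts: Qd = 539 − 2.5(P + 11).
Solving gives Q = 334 with consumers paying $82 and producers receiving $71 (the $11 wedge).
The less price-elastic side of the market bears the larger share of a per-unit tax.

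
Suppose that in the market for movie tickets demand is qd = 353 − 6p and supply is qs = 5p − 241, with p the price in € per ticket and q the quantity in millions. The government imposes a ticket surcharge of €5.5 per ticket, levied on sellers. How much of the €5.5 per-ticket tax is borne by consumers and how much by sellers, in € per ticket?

Before the tax: set 353 − 6p = 5p − 241 → p* = €54, q* = 29.
With the tax collected from sellers, supply shifts: qs = 5(p − 5.5) − 241.
New equilibrium: consumers pay €56.5, sellers receive €51, q = 14. (Wedge: pb − ps = 5.5.)
Burden on consumers: €2.5; on sellers: €3. (They sum to €5.5.)
The less price-elastic side of the market bears the larger share of a per-unit tax.

Consumers bear €2.5 per ticket; sellers bear €3 per ticket.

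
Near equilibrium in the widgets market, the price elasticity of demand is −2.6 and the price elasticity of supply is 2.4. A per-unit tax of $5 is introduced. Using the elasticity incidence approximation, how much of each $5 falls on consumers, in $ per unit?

Incidence ratio: consumers' share ≈ εs / (εs + |εd|) = 2.4 / (2.4 + 2.6) = 0.48.
So consumers bear ≈ 0.48 × $5 = $2.4; producers bear $2.6.

Consumers bear ≈ $2.4 per unit.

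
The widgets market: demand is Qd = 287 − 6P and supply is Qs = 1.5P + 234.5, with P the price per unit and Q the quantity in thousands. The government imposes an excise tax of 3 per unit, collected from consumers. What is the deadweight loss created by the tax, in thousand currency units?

Deadweight loss = 5.4 thousand.

Without the tax, 287 − 6P = 1.5P + 234.5 gives 7.5P = 52.5, so P* = 7 and Q* = 245.
With the tax collected from consumers, demand (in seller-price terms) shifts: Qd = 287 − 6(P + 3).
New equilibrium: consumers pay 7.6, suppliers receive 4.6, Q = 241.4. (Wedge: Pb − Ps = 3.)
Quantity falls by |ΔQ| = |245 − 241.4| = 3.6.
DWL = ½ · t · |ΔQ| = ½ · 3 · 3.6 = 5.4.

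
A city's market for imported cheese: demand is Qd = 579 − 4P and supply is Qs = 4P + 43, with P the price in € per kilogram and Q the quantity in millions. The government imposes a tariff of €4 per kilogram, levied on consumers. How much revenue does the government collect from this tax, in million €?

Before the tax: set 579 − 4P = 4P + 43 → P* = €67, Q* = 311.
With the tax collected from consumers, demand (in seller-price terms) shifts: Qd = 579 − 4(P + 4).
Solving gives Q = 303 with consumers paying €69 and sellers receiving €65 (the €4 wedge).
Revenue = t · Q = 4 · 303 = €1212.

Tax revenue = €1212 million.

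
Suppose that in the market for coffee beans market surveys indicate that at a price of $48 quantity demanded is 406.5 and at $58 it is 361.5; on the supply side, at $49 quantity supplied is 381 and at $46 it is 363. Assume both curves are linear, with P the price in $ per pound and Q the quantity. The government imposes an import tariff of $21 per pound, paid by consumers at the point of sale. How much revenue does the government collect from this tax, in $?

Tax revenue = $7119.

Demand slope: (361.5 − 406.5)/(58 − 48) = -4.5, so Qd = 622.5 − 4.5P.
Supply slope: (363 − 381)/(46 − 49) = 6, so Qs = 6P + 87.
Without the tax, 622.5 − 4.5P = 6P + 87 gives 10.5P = 535.5, so P* = $51 and Q* = 393.
With the tax collected from consumers, demand (in seller-price terms) shifts: Qd = 622.5 − 4.5(P + 21).
Solving gives Q = 339 with consumers paying $63 and sellers receiving $42 (the $21 wedge).
Revenue = t · Q = 21 · 339 = $7119.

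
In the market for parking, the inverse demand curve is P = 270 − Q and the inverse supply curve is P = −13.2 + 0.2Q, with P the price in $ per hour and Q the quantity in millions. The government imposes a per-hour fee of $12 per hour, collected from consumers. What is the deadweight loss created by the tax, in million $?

Rewrite in direct form: Qd = 270 − P and Qs = 5P + 66.
Without the tax, 270 − P = 5P + 66 gives 6P = 204, so P* = $34 and Q* = 236.
With the tax collected from consumers, demand (in seller-price terms) shifts: Qd = 270 − (P + 12).
New equilibrium: consumers pay $44, producers receive $32, Q = 226. (Wedge: Pb − Ps = 12.)
Quantity falls by |ΔQ| = |236 − 226| = 10.
DWL = ½ · t · |ΔQ| = ½ · 12 · 10 = $60.

Deadweight loss = $60 million.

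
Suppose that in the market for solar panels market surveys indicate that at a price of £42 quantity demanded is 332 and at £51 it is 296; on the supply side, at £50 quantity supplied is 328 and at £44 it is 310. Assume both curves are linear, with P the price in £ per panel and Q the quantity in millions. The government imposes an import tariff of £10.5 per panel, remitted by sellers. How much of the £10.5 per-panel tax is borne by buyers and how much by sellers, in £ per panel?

Demand slope: (296 − 332)/(51 − 42) = -4, so Qd = 500 − 4P.
Supply slope: (310 − 328)/(44 − 50) = 3, so Qs = 3P + 178.
Before the tax: set 500 − 4P = 3P + 178 → P* = £46, Q* = 316.
With the tax collected from sellers, supply shifts: Qs = 3(P − 10.5) + 178.
Solving gives Q = 298 with buyers paying £50.5 and sellers receiving £40 (the £10.5 wedge).
Burden on buyers: £4.5; on sellers: £6. (They sum to £10.5.)
The less price-elastic side of the market bears the larger share of a per-unit tax.

Buyers bear £4.5 per panel; sellers bear £6 per panel.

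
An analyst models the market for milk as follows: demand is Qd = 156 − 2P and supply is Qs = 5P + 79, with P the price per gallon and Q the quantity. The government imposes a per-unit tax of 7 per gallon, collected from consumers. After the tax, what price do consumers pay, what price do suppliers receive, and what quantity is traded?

Consumers pay 16; suppliers receive 9; quantity = 124.

Without the tax, 156 − 2P = 5P + 79 gives 7P = 77, so P* = 11 and Q* = 134.
With the tax collected from consumers, demand (in seller-price terms) shifts: Qd = 156 − 2(P + 7).
New equilibrium: consumers pay 16, suppliers receive 9, Q = 124. (Wedge: Pb − Ps = 7.)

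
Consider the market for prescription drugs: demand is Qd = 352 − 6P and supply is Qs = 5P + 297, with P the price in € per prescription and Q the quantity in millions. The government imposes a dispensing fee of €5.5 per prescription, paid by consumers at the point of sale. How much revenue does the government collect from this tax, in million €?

Tax revenue = €1688.5 million.

Without the tax, 352 − 6P = 5P + 297 gives 11P = 55, so P* = €5 and Q* = 322.
With the tax collected from consumers, demand (in seller-price terms) shifts: Qd = 352 − 6(P + 5.5).
Solving gives Q = 307 with consumers paying €7.5 and suppliers receiving €2 (the €5.5 wedge).
Revenue = t · Q = 5.5 · 307 = €1688.5.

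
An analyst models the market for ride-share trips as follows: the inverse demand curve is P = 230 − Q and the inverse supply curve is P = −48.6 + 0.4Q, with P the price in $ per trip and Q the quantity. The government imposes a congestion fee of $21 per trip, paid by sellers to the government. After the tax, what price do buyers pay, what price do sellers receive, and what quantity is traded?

Inverting to Q(P) form: Qd = 230 − P; Qs = 2.5P + 121.5.
Without the tax, 230 − P = 2.5P + 121.5 gives 3.5P = 108.5, so P* = $31 and Q* = 199.
With the tax collected from sellers, supply shifts: Qs = 2.5(P − 21) + 121.5.
New equilibrium: buyers pay $46, sellers receive $25, Q = 184. (Wedge: Pb − Ps = 21.)
The less price-elastic side of the market bears the larger share of a per-unit tax.

Buyers pay $46; sellers receive $25; quantity = 184.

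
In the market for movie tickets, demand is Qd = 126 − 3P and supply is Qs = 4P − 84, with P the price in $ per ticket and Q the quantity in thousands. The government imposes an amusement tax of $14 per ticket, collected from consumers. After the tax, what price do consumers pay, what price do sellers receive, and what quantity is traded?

Without the tax, 126 − 3P = 4P − 84 gives 7P = 210, so P* = $30 and Q* = 36.
With the tax collected from consumers, demand (in seller-price terms) shifts: Qd = 126 − 3(P + 14).
Solving gives Q = 12 with consumers paying $38 and sellers receiving $24 (the $14 wedge).
The less price-elastic side of the market bears the larger share of a per-unit tax.

Consumers pay $38; sellers receive $24; quantity = 12.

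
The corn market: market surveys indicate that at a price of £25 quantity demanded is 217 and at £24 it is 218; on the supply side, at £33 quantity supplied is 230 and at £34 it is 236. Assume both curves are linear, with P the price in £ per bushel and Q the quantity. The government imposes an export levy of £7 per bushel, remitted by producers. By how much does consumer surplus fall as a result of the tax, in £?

Consumer surplus falls by £1254.

Demand slope: (218 − 217)/(24 − 25) = -1, so Qd = 242 − P.
Supply slope: (236 − 230)/(34 − 33) = 6, so Qs = 6P + 32.
Before the tax: set 242 − P = 6P + 32 → P* = £30, Q* = 212.
With the tax collected from producers, supply shifts: Qs = 6(P − 7) + 32.
Solving gives Q = 206 with consumers paying £36 and producers receiving £29 (the £7 wedge).
ΔCS is the trapezoid between Q = 206 and Q = 212 of height £6: ½ · (212 + 206) · 6 = £1254.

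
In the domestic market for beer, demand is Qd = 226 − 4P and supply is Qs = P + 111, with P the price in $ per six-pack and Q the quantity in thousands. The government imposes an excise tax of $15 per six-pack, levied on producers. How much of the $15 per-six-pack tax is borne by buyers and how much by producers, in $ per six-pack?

Buyers bear $3 per six-pack; producers bear $12 per six-pack.

Before the tax: set 226 − 4P = P + 111 → P* = $23, Q* = 134.
With the tax collected from producers, supply shifts: Qs = (P − 15) + 111.
New equilibrium: buyers pay $26, producers receive $11, Q = 122. (Wedge: Pb − Ps = 15.)
Burden on buyers: $3; on producers: $12. (They sum to $15.)
The less price-elastic side of the market bears the larger share of a per-unit tax.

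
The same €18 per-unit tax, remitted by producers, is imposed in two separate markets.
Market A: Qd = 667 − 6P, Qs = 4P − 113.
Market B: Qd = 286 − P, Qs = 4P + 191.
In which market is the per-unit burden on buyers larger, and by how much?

Market B, by €7.2.

Market A: pre-tax P* = €78, Q* = 199; post-tax Q = 155.8; per-unit burden on buyers = €7.2.
Market B: pre-tax P* = €19, Q* = 267; post-tax Q = 252.6; per-unit burden on buyers = €14.4.
Difference: €7.2 vs €14.4 → market B is larger by €7.2.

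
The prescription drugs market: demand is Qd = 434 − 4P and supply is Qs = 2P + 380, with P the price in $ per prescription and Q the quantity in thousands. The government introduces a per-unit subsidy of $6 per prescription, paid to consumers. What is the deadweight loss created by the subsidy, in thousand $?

Deadweight loss = $24 thousand.

Before the subsidy: set 434 − 4P = 2P + 380 → P* = $9, Q* = 398.
With a per-unit subsidy paid to consumers, each effectively pays P − 6, so demand becomes Qd = 434 − 4(P − 6).
Solving gives Q = 406 with consumers paying $7 and producers receiving $13 (the $6 wedge).
Quantity rises by |ΔQ| = |398 − 406| = 8.
DWL = ½ · t · |ΔQ| = ½ · 6 · 8 = $24.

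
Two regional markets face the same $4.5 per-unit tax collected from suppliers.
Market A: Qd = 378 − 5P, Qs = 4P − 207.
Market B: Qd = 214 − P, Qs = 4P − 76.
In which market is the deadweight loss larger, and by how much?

Market A, by $14.4.

Market A: pre-tax P* = $65, Q* = 53; post-tax Q = 43; deadweight loss = $22.5.
Market B: pre-tax P* = $58, Q* = 156; post-tax Q = 152.4; deadweight loss = $8.1.
Difference: $22.5 vs $8.1 → market A is larger by $14.4.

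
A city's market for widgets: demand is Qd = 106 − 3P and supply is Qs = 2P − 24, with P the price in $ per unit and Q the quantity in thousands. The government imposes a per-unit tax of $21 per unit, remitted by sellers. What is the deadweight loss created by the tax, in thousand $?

Deadweight loss = $264.6 thousand.

Without the tax, 106 − 3P = 2P − 24 gives 5P = 130, so P* = $26 and Q* = 28.
With the tax collected from sellers, supply shifts: Qs = 2(P − 21) − 24.
New equilibrium: buyers pay $34.4, sellers receive $13.4, Q = 2.8. (Wedge: Pb − Ps = 21.)
Quantity falls by |ΔQ| = |28 − 2.8| = 25.2.
DWL = ½ · t · |ΔQ| = ½ · 21 · 25.2 = $264.6.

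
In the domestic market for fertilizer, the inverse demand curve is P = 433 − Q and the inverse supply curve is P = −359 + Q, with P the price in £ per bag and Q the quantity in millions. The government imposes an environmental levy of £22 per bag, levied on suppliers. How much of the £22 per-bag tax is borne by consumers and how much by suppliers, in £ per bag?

Consumers bear £11 per bag; suppliers bear £11 per bag.

Rewrite in direct form: Qd = 433 − P and Qs = P + 359.
Without the tax, 433 − P = P + 359 gives 2P = 74, so P* = £37 and Q* = 396.
With the tax collected from suppliers, supply shifts: Qs = (P − 22) + 359.
New equilibrium: consumers pay £48, suppliers receive £26, Q = 385. (Wedge: Pb − Ps = 22.)
Burden on consumers: £11; on suppliers: £11. (They sum to £22.)
The less price-elastic side of the market bears the larger share of a per-unit tax.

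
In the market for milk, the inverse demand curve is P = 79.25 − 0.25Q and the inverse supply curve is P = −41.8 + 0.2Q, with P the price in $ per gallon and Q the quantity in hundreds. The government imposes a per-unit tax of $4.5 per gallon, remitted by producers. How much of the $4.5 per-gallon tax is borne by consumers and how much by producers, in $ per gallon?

Inverting to Q(P) form: Qd = 317 − 4P; Qs = 5P + 209.
Before the tax: set 317 − 4P = 5P + 209 → P* = $12, Q* = 269.
With the tax collected from producers, supply shifts: Qs = 5(P − 4.5) + 209.
Solving gives Q = 259 with consumers paying $14.5 and producers receiving $10 (the $4.5 wedge).
Burden on consumers: $2.5; on producers: $2. (They sum to $4.5.)

Consumers bear $2.5 per gallon; producers bear $2 per gallon.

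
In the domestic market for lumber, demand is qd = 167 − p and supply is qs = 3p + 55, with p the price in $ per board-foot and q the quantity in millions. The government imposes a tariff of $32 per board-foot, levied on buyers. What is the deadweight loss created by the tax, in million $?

Before the tax: set 167 − p = 3p + 55 → p* = $28, q* = 139.
With the tax collected from buyers, demand (in seller-price terms) shifts: qd = 167 − (p + 32).
New equilibrium: buyers pay $52, producers receive $20, q = 115. (Wedge: pb − ps = 32.)
Quantity falls by |ΔQ| = |139 − 115| = 24.
DWL = ½ · t · |ΔQ| = ½ · 32 · 24 = $384.

Deadweight loss = $384 million.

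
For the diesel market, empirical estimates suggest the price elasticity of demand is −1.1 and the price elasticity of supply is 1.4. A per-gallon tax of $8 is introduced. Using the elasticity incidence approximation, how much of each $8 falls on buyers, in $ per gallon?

Incidence ratio: buyers' share ≈ εs / (εs + |εd|) = 1.4 / (1.4 + 1.1) = 0.56.
So buyers bear ≈ 0.56 × $8 = $4.48; sellers bear $3.52.

Buyers bear ≈ $4.48 per gallon.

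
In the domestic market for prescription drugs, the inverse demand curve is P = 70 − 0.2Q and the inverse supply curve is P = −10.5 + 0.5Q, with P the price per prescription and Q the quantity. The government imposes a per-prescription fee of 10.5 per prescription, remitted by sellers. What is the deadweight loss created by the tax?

Deadweight loss = 78.75.

Inverting to Q(P) form: Qd = 350 − 5P; Qs = 2P + 21.
Without the tax, 350 − 5P = 2P + 21 gives 7P = 329, so P* = 47 and Q* = 115.
With the tax collected from sellers, supply shifts: Qs = 2(P − 10.5) + 21.
Solving gives Q = 100 with consumers paying 50 and sellers receiving 39.5 (the 10.5 wedge).
Quantity falls by |ΔQ| = |115 − 100| = 15.
DWL = ½ · t · |ΔQ| = ½ · 10.5 · 15 = 78.75.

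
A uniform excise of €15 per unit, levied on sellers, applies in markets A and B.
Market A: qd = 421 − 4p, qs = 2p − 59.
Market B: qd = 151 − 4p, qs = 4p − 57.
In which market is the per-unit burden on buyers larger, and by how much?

Market A: pre-tax p* = €80, q* = 101; post-tax q = 81; per-unit burden on buyers = €5.
Market B: pre-tax p* = €26, q* = 47; post-tax q = 17; per-unit burden on buyers = €7.5.
Difference: €5 vs €7.5 → market B is larger by €2.5.

Market B, by €2.5.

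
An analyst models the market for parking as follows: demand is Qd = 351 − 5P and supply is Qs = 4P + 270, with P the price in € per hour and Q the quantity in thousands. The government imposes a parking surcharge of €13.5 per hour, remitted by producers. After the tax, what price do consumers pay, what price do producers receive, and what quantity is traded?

Consumers pay €15; producers receive €1.5; quantity = 276.

Without the tax, 351 − 5P = 4P + 270 gives 9P = 81, so P* = €9 and Q* = 306.
With the tax collected from producers, supply shifts: Qs = 4(P − 13.5) + 270.
Solving gives Q = 276 with consumers paying €15 and producers receiving €1.5 (the €13.5 wedge).
The less price-elastic side of the market bears the larger share of a per-unit tax.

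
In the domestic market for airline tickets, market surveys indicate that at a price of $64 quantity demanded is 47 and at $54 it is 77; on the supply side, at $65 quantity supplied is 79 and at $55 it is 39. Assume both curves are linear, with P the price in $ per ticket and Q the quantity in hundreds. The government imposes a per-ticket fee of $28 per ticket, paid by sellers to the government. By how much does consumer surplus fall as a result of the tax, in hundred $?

Demand slope: (77 − 47)/(54 − 64) = -3, so Qd = 239 − 3P.
Supply slope: (39 − 79)/(55 − 65) = 4, so Qs = 4P − 181.
Without the tax, 239 − 3P = 4P − 181 gives 7P = 420, so P* = $60 and Q* = 59.
With the tax collected from sellers, supply shifts: Qs = 4(P − 28) − 181.
Solving gives Q = 11 with buyers paying $76 and sellers receiving $48 (the $28 wedge).
ΔCS is the trapezoid between Q = 11 and Q = 59 of height $16: ½ · (59 + 11) · 16 = $560.

Consumer surplus falls by $560 hundred.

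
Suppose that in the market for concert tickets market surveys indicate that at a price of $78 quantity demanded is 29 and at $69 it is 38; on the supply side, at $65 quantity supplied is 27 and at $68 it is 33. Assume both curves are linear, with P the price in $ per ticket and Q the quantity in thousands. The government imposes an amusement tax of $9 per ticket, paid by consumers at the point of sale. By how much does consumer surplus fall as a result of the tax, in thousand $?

Demand slope: (38 − 29)/(69 − 78) = -1, so Qd = 107 − P.
Supply slope: (33 − 27)/(68 − 65) = 2, so Qs = 2P − 103.
Without the tax, 107 − P = 2P − 103 gives 3P = 210, so P* = $70 and Q* = 37.
With the tax collected from consumers, demand (in seller-price terms) shifts: Qd = 107 − (P + 9).
New equilibrium: consumers pay $76, producers receive $67, Q = 31. (Wedge: Pb − Ps = 9.)
ΔCS is the trapezoid between Q = 31 and Q = 37 of height $6: ½ · (37 + 31) · 6 = $204.

Consumer surplus falls by $204 thousand.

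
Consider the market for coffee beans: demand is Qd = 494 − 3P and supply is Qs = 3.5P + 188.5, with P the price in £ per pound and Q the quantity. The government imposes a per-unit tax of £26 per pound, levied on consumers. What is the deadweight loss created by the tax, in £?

Before the tax: set 494 − 3P = 3.5P + 188.5 → P* = £47, Q* = 353.
With the tax collected from consumers, demand (in seller-price terms) shifts: Qd = 494 − 3(P + 26).
New equilibrium: consumers pay £61, suppliers receive £35, Q = 311. (Wedge: Pb − Ps = 26.)
Quantity falls by |ΔQ| = |353 − 311| = 42.
DWL = ½ · t · |ΔQ| = ½ · 26 · 42 = £546.

Deadweight loss = £546.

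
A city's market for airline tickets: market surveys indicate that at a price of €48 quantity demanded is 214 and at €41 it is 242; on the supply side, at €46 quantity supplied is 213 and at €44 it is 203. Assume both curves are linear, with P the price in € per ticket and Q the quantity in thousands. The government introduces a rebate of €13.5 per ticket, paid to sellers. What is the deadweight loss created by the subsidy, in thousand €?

Demand slope: (242 − 214)/(41 − 48) = -4, so Qd = 406 − 4P.
Supply slope: (203 − 213)/(44 − 46) = 5, so Qs = 5P − 17.
Before the subsidy: set 406 − 4P = 5P − 17 → P* = €47, Q* = 218.
With a per-unit subsidy paid to sellers, each receives P + 13.5 per unit sold, so supply becomes Qs = 5(P + 13.5) − 17.
Solving gives Q = 248 with buyers paying €39.5 and sellers receiving €53 (the €13.5 wedge).
Quantity rises by |ΔQ| = |218 − 248| = 30.
DWL = ½ · t · |ΔQ| = ½ · 13.5 · 30 = €202.5.

Deadweight loss = €202.5 thousand.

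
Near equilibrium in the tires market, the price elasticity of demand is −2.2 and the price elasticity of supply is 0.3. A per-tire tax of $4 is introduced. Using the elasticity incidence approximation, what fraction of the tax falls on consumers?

Consumers' share ≈ 0.12.

Incidence ratio: consumers' share ≈ εs / (εs + |εd|) = 0.3 / (0.3 + 2.2) = 0.12.
Supply is the less elastic side, so consumers bear the smaller share.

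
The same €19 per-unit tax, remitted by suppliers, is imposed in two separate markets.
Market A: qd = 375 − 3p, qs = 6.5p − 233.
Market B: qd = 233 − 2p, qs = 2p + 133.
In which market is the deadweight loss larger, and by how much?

Market A, by €190.

Market A: pre-tax p* = €64, q* = 183; post-tax q = 144; deadweight loss = €370.5.
Market B: pre-tax p* = €25, q* = 183; post-tax q = 164; deadweight loss = €180.5.
Difference: €370.5 vs €180.5 → market A is larger by €190.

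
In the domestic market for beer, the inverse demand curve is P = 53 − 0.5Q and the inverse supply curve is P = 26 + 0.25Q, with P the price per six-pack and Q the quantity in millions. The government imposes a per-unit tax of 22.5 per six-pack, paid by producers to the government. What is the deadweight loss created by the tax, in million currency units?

Rewrite in direct form: Qd = 106 − 2P and Qs = 4P − 104.
Before the tax: set 106 − 2P = 4P − 104 → P* = 35, Q* = 36.
With the tax collected from producers, supply shifts: Qs = 4(P − 22.5) − 104.
New equilibrium: buyers pay 50, producers receive 27.5, Q = 6. (Wedge: Pb − Ps = 22.5.)
Quantity falls by |ΔQ| = |36 − 6| = 30.
DWL = ½ · t · |ΔQ| = ½ · 22.5 · 30 = 337.5.

Deadweight loss = 337.5 million.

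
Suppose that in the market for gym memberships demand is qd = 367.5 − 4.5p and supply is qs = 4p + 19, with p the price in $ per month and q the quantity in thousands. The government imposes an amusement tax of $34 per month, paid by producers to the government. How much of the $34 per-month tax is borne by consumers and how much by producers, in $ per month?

Without the tax, 367.5 − 4.5p = 4p + 19 gives 8.5p = 348.5, so p* = $41 and q* = 183.
With the tax collected from producers, supply shifts: qs = 4(p − 34) + 19.
Solving gives q = 111 with consumers paying $57 and producers receiving $23 (the $34 wedge).
Burden on consumers: $16; on producers: $18. (They sum to $34.)

Consumers bear $16 per month; producers bear $18 per month.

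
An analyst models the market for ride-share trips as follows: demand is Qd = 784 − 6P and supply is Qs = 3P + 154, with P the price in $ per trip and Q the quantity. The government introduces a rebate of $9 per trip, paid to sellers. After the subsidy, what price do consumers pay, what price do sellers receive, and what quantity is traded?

Before the subsidy: set 784 − 6P = 3P + 154 → P* = $70, Q* = 364.
With a per-unit subsidy paid to sellers, each receives P + 9 per unit sold, so supply becomes Qs = 3(P + 9) + 154.
New equilibrium: consumers pay $67, sellers receive $76, Q = 382. (Wedge: Pb − Ps = −9.)

Consumers pay $67; sellers receive $76; quantity = 382.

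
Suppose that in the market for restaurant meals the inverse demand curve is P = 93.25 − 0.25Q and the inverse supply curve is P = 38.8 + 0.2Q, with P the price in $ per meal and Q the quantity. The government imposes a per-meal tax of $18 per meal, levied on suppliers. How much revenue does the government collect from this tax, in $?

Tax revenue = $1458.

Inverting to Q(P) form: Qd = 373 − 4P; Qs = 5P − 194.
Without the tax, 373 − 4P = 5P − 194 gives 9P = 567, so P* = $63 and Q* = 121.
With the tax collected from suppliers, supply shifts: Qs = 5(P − 18) − 194.
New equilibrium: buyers pay $73, suppliers receive $55, Q = 81. (Wedge: Pb − Ps = 18.)
Revenue = t · Q = 18 · 81 = $1458.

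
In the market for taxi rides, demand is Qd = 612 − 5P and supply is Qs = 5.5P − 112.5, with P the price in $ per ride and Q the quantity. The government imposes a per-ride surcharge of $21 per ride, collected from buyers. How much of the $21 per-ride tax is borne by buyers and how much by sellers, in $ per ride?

Buyers bear $11 per ride; sellers bear $10 per ride.

Before the tax: set 612 − 5P = 5.5P − 112.5 → P* = $69, Q* = 267.
With the tax collected from buyers, demand (in seller-price terms) shifts: Qd = 612 − 5(P + 21).
Solving gives Q = 212 with buyers paying $80 and sellers receiving $59 (the $21 wedge).
Burden on buyers: $11; on sellers: $10. (They sum to $21.)
The less price-elastic side of the market bears the larger share of a per-unit tax.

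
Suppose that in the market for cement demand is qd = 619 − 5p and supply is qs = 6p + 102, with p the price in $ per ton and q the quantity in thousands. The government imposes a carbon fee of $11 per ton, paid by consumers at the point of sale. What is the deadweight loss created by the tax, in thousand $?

Without the tax, 619 − 5p = 6p + 102 gives 11p = 517, so p* = $47 and q* = 384.
With the tax collected from consumers, demand (in seller-price terms) shifts: qd = 619 − 5(p + 11).
New equilibrium: consumers pay $53, producers receive $42, q = 354. (Wedge: pb − ps = 11.)
Quantity falls by |ΔQ| = |384 − 354| = 30.
DWL = ½ · t · |ΔQ| = ½ · 11 · 30 = $165.

Deadweight loss = $165 thousand.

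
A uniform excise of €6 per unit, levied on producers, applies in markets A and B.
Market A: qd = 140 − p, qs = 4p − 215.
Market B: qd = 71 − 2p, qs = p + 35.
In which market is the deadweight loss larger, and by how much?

Market A: pre-tax p* = €71, q* = 69; post-tax q = 64.2; deadweight loss = €14.4.
Market B: pre-tax p* = €12, q* = 47; post-tax q = 43; deadweight loss = €12.
Difference: €14.4 vs €12 → market A is larger by €2.4.

Market A, by €2.4.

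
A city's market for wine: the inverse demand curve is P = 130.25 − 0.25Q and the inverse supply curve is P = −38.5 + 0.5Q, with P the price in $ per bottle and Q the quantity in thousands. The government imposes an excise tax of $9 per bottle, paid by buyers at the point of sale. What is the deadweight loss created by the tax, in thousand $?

Inverting to Q(P) form: Qd = 521 − 4P; Qs = 2P + 77.
Without the tax, 521 − 4P = 2P + 77 gives 6P = 444, so P* = $74 and Q* = 225.
With the tax collected from buyers, demand (in seller-price terms) shifts: Qd = 521 − 4(P + 9).
New equilibrium: buyers pay $77, suppliers receive $68, Q = 213. (Wedge: Pb − Ps = 9.)
Quantity falls by |ΔQ| = |225 − 213| = 12.
DWL = ½ · t · |ΔQ| = ½ · 9 · 12 = $54.

Deadweight loss = $54 thousand.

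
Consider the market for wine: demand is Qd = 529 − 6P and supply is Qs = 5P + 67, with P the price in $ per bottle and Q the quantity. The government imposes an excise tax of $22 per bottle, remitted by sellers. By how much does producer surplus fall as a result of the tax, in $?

Producer surplus falls by $2964.

Before the tax: set 529 − 6P = 5P + 67 → P* = $42, Q* = 277.
With the tax collected from sellers, supply shifts: Qs = 5(P − 22) + 67.
Solving gives Q = 217 with consumers paying $52 and sellers receiving $30 (the $22 wedge).
ΔPS is the trapezoid between Q = 217 and Q = 277 of height $12: ½ · (277 + 217) · 12 = $2964.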